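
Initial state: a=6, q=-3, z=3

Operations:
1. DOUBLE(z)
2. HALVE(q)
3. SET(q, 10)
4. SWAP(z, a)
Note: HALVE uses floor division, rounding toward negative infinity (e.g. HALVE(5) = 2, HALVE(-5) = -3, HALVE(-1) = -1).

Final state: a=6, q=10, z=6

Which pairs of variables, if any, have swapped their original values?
None

Comparing initial and final values:
z: 3 → 6
a: 6 → 6
q: -3 → 10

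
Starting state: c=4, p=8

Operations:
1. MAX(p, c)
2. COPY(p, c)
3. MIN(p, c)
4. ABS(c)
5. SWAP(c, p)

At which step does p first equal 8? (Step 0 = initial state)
Step 0

Tracing p:
Initial: p = 8 ← first occurrence
After step 1: p = 8
After step 2: p = 4
After step 3: p = 4
After step 4: p = 4
After step 5: p = 4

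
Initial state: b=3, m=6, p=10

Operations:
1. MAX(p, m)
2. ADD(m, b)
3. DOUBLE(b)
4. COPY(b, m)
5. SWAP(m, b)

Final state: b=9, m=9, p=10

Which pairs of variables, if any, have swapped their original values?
None

Comparing initial and final values:
m: 6 → 9
p: 10 → 10
b: 3 → 9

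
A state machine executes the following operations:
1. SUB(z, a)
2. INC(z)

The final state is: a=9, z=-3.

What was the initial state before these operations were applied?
a=9, z=5

Working backwards:
Final state: a=9, z=-3
Before step 2 (INC(z)): a=9, z=-4
Before step 1 (SUB(z, a)): a=9, z=5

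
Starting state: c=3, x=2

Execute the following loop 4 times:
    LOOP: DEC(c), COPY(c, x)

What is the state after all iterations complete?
c=2, x=2

Iteration trace:
Start: c=3, x=2
After iteration 1: c=2, x=2
After iteration 2: c=2, x=2
After iteration 3: c=2, x=2
After iteration 4: c=2, x=2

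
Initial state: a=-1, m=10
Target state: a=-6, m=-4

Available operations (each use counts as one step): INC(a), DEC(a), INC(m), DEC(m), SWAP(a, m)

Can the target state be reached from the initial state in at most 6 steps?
No

The target state cannot be reached within 6 steps.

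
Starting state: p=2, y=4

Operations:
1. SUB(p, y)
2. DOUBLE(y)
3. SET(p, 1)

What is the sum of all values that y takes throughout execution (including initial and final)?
24

Values of y at each step:
Initial: y = 4
After step 1: y = 4
After step 2: y = 8
After step 3: y = 8
Sum = 4 + 4 + 8 + 8 = 24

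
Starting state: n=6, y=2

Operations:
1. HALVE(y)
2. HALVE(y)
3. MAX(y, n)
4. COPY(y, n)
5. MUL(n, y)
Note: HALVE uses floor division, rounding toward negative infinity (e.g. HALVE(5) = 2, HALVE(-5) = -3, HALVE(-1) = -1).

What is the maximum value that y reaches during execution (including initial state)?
6

Values of y at each step:
Initial: y = 2
After step 1: y = 1
After step 2: y = 0
After step 3: y = 6 ← maximum
After step 4: y = 6
After step 5: y = 6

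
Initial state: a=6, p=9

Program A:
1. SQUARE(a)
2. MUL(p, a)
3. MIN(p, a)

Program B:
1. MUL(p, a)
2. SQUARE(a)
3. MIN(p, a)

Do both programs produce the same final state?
Yes

Program A final state: a=36, p=36
Program B final state: a=36, p=36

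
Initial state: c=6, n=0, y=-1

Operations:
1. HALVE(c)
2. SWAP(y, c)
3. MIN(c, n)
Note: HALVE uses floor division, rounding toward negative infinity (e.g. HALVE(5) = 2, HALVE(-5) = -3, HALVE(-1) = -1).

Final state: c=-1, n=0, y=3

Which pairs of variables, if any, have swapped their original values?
None

Comparing initial and final values:
y: -1 → 3
n: 0 → 0
c: 6 → -1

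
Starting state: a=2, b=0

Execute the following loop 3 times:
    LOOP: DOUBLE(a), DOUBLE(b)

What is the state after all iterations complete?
a=16, b=0

Iteration trace:
Start: a=2, b=0
After iteration 1: a=4, b=0
After iteration 2: a=8, b=0
After iteration 3: a=16, b=0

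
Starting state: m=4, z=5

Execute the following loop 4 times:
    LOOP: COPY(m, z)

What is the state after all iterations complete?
m=5, z=5

Iteration trace:
Start: m=4, z=5
After iteration 1: m=5, z=5
After iteration 2: m=5, z=5
After iteration 3: m=5, z=5
After iteration 4: m=5, z=5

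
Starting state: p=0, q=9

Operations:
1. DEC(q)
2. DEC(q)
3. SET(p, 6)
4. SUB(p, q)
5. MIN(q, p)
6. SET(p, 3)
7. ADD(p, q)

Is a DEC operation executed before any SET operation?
Yes

First DEC: step 1
First SET: step 3
Since 1 < 3, DEC comes first.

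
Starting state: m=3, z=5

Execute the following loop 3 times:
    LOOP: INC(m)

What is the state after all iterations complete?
m=6, z=5

Iteration trace:
Start: m=3, z=5
After iteration 1: m=4, z=5
After iteration 2: m=5, z=5
After iteration 3: m=6, z=5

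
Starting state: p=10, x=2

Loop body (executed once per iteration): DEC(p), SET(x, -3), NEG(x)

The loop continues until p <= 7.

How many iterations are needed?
3

Tracing iterations:
Initial: p=10, x=2
After iteration 1: p=9, x=3
After iteration 2: p=8, x=3
After iteration 3: p=7, x=3
p <= 7 now holds, so the loop exits after 3 iterations.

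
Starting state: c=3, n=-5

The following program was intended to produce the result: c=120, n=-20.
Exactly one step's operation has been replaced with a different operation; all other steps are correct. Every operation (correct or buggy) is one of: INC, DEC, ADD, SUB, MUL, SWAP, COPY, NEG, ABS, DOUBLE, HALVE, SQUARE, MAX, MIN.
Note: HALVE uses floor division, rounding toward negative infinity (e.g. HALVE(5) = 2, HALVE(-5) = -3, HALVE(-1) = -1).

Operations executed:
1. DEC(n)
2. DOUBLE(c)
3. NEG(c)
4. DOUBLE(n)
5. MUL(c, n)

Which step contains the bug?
Step 1

Trace with buggy code:
Initial: c=3, n=-5
After step 1: c=3, n=-6
After step 2: c=6, n=-6
After step 3: c=-6, n=-6
After step 4: c=-6, n=-12
After step 5: c=72, n=-12
Actual final c=72, n=-12 ≠ expected c=120, n=-20.
Step 1 is the only position where a single-operation replacement can produce the expected result.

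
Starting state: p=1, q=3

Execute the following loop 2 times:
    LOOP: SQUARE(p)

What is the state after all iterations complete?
p=1, q=3

Iteration trace:
Start: p=1, q=3
After iteration 1: p=1, q=3
After iteration 2: p=1, q=3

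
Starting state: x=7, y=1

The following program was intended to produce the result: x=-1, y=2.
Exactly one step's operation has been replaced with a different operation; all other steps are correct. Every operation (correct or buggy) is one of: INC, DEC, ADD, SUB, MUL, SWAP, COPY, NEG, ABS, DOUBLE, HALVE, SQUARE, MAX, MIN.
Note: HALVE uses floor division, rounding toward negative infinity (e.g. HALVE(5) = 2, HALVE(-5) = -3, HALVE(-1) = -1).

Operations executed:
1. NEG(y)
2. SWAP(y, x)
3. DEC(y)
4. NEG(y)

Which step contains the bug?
Step 2

Trace with buggy code:
Initial: x=7, y=1
After step 1: x=7, y=-1
After step 2: x=-1, y=7
After step 3: x=-1, y=6
After step 4: x=-1, y=-6
Actual final x=-1, y=-6 ≠ expected x=-1, y=2.
Step 2 is the only position where a single-operation replacement can produce the expected result.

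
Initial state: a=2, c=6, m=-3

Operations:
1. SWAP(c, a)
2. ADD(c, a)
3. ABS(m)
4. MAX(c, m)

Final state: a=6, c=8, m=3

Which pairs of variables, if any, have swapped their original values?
None

Comparing initial and final values:
c: 6 → 8
a: 2 → 6
m: -3 → 3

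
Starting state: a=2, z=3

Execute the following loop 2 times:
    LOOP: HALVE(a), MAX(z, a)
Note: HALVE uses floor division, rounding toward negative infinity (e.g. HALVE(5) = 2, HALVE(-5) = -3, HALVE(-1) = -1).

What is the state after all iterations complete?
a=0, z=3

Iteration trace:
Start: a=2, z=3
After iteration 1: a=1, z=3
After iteration 2: a=0, z=3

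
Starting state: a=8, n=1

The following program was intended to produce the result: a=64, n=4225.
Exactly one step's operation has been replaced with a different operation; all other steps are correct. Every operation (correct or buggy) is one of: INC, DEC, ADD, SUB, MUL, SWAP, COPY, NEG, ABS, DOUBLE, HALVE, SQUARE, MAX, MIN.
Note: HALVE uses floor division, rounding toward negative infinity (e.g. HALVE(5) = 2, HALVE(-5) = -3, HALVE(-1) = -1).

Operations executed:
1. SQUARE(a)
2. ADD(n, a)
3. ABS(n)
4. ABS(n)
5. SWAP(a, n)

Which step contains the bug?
Step 5

Trace with buggy code:
Initial: a=8, n=1
After step 1: a=64, n=1
After step 2: a=64, n=65
After step 3: a=64, n=65
After step 4: a=64, n=65
After step 5: a=65, n=64
Actual final a=65, n=64 ≠ expected a=64, n=4225.
Step 5 is the only position where a single-operation replacement can produce the expected result.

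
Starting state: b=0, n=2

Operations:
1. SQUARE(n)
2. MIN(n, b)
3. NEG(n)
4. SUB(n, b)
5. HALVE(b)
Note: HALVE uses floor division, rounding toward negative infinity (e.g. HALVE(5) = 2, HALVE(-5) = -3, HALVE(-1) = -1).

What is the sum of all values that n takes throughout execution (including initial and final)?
6

Values of n at each step:
Initial: n = 2
After step 1: n = 4
After step 2: n = 0
After step 3: n = 0
After step 4: n = 0
After step 5: n = 0
Sum = 2 + 4 + 0 + 0 + 0 + 0 = 6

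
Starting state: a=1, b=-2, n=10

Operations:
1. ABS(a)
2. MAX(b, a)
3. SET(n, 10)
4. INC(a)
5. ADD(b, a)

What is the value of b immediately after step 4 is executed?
b = 1

Tracing b through execution:
Initial: b = -2
After step 1 (ABS(a)): b = -2
After step 2 (MAX(b, a)): b = 1
After step 3 (SET(n, 10)): b = 1
After step 4 (INC(a)): b = 1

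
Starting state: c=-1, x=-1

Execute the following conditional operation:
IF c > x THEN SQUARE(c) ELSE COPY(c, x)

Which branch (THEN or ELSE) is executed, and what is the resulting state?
Branch: ELSE, Final state: c=-1, x=-1

Evaluating condition: c > x
c = -1, x = -1
Condition is False, so ELSE branch executes
After COPY(c, x): c=-1, x=-1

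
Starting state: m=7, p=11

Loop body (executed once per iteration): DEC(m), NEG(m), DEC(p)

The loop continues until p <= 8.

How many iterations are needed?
3

Tracing iterations:
Initial: m=7, p=11
After iteration 1: m=-6, p=10
After iteration 2: m=7, p=9
After iteration 3: m=-6, p=8
p <= 8 now holds, so the loop exits after 3 iterations.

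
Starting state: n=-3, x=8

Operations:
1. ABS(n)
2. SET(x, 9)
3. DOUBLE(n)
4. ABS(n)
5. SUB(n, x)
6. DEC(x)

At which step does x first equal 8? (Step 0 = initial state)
Step 0

Tracing x:
Initial: x = 8 ← first occurrence
After step 1: x = 8
After step 2: x = 9
After step 3: x = 9
After step 4: x = 9
After step 5: x = 9
After step 6: x = 8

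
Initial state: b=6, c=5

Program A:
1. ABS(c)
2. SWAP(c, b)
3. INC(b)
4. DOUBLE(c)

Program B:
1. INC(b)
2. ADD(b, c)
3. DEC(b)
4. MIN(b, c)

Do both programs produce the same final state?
No

Program A final state: b=6, c=12
Program B final state: b=5, c=5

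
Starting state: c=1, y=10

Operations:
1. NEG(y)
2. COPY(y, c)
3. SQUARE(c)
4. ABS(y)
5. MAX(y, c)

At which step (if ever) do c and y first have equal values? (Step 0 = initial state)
Step 2

c and y first become equal after step 2.

Comparing values at each step:
Initial: c=1, y=10
After step 1: c=1, y=-10
After step 2: c=1, y=1 ← equal!
After step 3: c=1, y=1 ← equal!
After step 4: c=1, y=1 ← equal!
After step 5: c=1, y=1 ← equal!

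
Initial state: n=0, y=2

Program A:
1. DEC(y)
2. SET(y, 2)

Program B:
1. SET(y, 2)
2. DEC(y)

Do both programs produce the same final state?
No

Program A final state: n=0, y=2
Program B final state: n=0, y=1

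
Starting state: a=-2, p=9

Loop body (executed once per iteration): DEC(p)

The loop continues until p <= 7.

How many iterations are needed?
2

Tracing iterations:
Initial: a=-2, p=9
After iteration 1: a=-2, p=8
After iteration 2: a=-2, p=7
p <= 7 now holds, so the loop exits after 2 iterations.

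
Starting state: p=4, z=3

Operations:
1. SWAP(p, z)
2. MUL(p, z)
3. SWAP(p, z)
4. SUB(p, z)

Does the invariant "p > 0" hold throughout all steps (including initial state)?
No, violated after step 4

The invariant is violated after step 4.

State at each step:
Initial: p=4, z=3
After step 1: p=3, z=4
After step 2: p=12, z=4
After step 3: p=4, z=12
After step 4: p=-8, z=12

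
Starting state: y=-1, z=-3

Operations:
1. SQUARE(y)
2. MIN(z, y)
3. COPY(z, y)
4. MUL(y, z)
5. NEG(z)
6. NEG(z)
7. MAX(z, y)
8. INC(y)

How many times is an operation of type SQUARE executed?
1

Counting SQUARE operations:
Step 1: SQUARE(y) ← SQUARE
Total: 1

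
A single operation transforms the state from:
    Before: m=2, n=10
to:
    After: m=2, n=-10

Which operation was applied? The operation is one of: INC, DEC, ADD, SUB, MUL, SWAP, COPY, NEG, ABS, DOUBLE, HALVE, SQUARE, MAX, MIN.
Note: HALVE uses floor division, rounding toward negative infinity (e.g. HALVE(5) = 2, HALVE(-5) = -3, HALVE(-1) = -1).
NEG(n)

Analyzing the change:
Before: m=2, n=10
After: m=2, n=-10
Variable n changed from 10 to -10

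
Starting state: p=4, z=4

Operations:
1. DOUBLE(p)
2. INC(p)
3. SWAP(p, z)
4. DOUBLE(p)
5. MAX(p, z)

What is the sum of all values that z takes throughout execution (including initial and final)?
39

Values of z at each step:
Initial: z = 4
After step 1: z = 4
After step 2: z = 4
After step 3: z = 9
After step 4: z = 9
After step 5: z = 9
Sum = 4 + 4 + 4 + 9 + 9 + 9 = 39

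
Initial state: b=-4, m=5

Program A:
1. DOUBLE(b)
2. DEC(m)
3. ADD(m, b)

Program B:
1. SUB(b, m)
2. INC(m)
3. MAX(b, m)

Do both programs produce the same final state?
No

Program A final state: b=-8, m=-4
Program B final state: b=6, m=6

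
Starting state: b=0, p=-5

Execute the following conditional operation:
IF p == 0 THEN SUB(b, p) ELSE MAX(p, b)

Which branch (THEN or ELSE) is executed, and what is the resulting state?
Branch: ELSE, Final state: b=0, p=0

Evaluating condition: p == 0
p = -5
Condition is False, so ELSE branch executes
After MAX(p, b): b=0, p=0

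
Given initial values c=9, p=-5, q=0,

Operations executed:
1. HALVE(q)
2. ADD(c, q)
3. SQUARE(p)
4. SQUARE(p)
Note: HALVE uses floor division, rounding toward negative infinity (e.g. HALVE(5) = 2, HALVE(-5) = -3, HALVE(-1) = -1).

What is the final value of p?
p = 625

Tracing execution:
Step 1: HALVE(q) → p = -5
Step 2: ADD(c, q) → p = -5
Step 3: SQUARE(p) → p = 25
Step 4: SQUARE(p) → p = 625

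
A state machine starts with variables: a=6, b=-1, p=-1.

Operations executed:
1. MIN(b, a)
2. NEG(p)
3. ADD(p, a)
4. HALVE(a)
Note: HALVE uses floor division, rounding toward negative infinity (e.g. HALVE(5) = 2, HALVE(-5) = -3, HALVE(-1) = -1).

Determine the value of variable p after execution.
p = 7

Tracing execution:
Step 1: MIN(b, a) → p = -1
Step 2: NEG(p) → p = 1
Step 3: ADD(p, a) → p = 7
Step 4: HALVE(a) → p = 7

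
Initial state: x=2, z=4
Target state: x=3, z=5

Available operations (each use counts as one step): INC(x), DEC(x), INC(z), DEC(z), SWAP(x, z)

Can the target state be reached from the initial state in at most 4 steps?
Yes

Path (2 steps): INC(x) → INC(z)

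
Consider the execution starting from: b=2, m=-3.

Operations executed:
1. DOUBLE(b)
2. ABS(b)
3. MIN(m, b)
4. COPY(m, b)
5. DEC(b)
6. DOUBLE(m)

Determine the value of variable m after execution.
m = 8

Tracing execution:
Step 1: DOUBLE(b) → m = -3
Step 2: ABS(b) → m = -3
Step 3: MIN(m, b) → m = -3
Step 4: COPY(m, b) → m = 4
Step 5: DEC(b) → m = 4
Step 6: DOUBLE(m) → m = 8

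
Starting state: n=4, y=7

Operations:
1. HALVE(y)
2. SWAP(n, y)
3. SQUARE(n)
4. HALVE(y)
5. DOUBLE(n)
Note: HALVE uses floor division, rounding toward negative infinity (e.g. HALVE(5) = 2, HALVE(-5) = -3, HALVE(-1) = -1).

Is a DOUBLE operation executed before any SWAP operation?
No

First DOUBLE: step 5
First SWAP: step 2
Since 5 > 2, SWAP comes first.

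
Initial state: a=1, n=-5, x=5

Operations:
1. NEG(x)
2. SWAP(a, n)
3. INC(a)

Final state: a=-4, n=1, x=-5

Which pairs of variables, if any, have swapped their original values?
None

Comparing initial and final values:
x: 5 → -5
n: -5 → 1
a: 1 → -4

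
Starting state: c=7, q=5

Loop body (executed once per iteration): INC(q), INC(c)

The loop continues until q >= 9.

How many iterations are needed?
4

Tracing iterations:
Initial: c=7, q=5
After iteration 1: c=8, q=6
After iteration 2: c=9, q=7
After iteration 3: c=10, q=8
After iteration 4: c=11, q=9
q >= 9 now holds, so the loop exits after 4 iterations.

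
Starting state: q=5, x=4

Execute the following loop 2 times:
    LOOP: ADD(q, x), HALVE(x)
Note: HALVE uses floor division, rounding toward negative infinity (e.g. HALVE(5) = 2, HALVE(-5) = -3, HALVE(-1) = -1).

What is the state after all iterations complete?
q=11, x=1

Iteration trace:
Start: q=5, x=4
After iteration 1: q=9, x=2
After iteration 2: q=11, x=1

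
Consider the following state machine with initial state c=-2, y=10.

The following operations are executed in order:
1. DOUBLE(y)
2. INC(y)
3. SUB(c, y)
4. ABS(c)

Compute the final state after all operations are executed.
{c: 23, y: 21}

Step-by-step execution:
Initial: c=-2, y=10
After step 1 (DOUBLE(y)): c=-2, y=20
After step 2 (INC(y)): c=-2, y=21
After step 3 (SUB(c, y)): c=-23, y=21
After step 4 (ABS(c)): c=23, y=21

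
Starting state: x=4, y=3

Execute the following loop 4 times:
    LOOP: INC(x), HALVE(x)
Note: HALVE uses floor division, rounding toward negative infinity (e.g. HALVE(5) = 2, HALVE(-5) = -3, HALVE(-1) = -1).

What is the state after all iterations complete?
x=1, y=3

Iteration trace:
Start: x=4, y=3
After iteration 1: x=2, y=3
After iteration 2: x=1, y=3
After iteration 3: x=1, y=3
After iteration 4: x=1, y=3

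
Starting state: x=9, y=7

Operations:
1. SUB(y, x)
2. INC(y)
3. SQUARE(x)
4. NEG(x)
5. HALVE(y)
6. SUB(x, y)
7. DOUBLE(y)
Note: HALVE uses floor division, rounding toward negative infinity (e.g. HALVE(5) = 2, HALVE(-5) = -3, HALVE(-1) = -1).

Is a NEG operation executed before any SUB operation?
No

First NEG: step 4
First SUB: step 1
Since 4 > 1, SUB comes first.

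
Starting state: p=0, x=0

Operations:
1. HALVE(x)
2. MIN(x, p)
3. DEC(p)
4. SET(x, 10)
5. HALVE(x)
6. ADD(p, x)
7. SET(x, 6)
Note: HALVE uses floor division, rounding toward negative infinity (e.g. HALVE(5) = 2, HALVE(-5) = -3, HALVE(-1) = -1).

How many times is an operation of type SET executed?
2

Counting SET operations:
Step 4: SET(x, 10) ← SET
Step 7: SET(x, 6) ← SET
Total: 2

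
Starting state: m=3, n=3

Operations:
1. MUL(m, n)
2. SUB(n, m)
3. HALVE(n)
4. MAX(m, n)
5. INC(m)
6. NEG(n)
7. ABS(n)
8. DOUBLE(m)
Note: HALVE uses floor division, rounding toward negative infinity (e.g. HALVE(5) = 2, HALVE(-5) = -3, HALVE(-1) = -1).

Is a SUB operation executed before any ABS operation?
Yes

First SUB: step 2
First ABS: step 7
Since 2 < 7, SUB comes first.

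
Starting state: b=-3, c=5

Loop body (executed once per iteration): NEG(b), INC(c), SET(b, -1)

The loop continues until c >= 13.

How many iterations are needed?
8

Tracing iterations:
Initial: b=-3, c=5
After iteration 1: b=-1, c=6
After iteration 2: b=-1, c=7
After iteration 3: b=-1, c=8
After iteration 4: b=-1, c=9
After iteration 5: b=-1, c=10
After iteration 6: b=-1, c=11
After iteration 7: b=-1, c=12
After iteration 8: b=-1, c=13
c >= 13 now holds, so the loop exits after 8 iterations.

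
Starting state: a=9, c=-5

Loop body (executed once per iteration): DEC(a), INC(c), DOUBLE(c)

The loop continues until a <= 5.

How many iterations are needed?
4

Tracing iterations:
Initial: a=9, c=-5
After iteration 1: a=8, c=-8
After iteration 2: a=7, c=-14
After iteration 3: a=6, c=-26
After iteration 4: a=5, c=-50
a <= 5 now holds, so the loop exits after 4 iterations.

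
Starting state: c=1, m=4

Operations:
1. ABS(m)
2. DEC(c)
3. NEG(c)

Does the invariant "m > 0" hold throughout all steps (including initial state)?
Yes

The invariant holds at every step.

State at each step:
Initial: c=1, m=4
After step 1: c=1, m=4
After step 2: c=0, m=4
After step 3: c=0, m=4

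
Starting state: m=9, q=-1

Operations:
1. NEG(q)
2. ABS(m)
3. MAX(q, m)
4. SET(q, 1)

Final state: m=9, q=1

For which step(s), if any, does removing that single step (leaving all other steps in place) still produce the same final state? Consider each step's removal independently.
Step(s) 1, 2, 3

Testing removal of each single step:
Without step 1: final = m=9, q=1 (same)
Without step 2: final = m=9, q=1 (same)
Without step 3: final = m=9, q=1 (same)
Without step 4: final = m=9, q=9 (different)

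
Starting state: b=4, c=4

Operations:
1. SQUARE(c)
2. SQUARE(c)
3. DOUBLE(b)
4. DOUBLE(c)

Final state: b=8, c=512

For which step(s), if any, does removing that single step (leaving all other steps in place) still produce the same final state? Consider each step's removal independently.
None - removing any single step changes the final result

Testing removal of each single step:
Without step 1: final = b=8, c=32 (different)
Without step 2: final = b=8, c=32 (different)
Without step 3: final = b=4, c=512 (different)
Without step 4: final = b=8, c=256 (different)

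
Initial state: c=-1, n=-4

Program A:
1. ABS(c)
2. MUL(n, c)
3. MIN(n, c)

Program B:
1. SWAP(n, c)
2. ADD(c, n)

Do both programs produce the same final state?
No

Program A final state: c=1, n=-4
Program B final state: c=-5, n=-1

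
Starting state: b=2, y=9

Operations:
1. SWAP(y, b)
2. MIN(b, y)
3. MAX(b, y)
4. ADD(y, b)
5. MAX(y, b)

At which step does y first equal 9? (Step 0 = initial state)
Step 0

Tracing y:
Initial: y = 9 ← first occurrence
After step 1: y = 2
After step 2: y = 2
After step 3: y = 2
After step 4: y = 4
After step 5: y = 4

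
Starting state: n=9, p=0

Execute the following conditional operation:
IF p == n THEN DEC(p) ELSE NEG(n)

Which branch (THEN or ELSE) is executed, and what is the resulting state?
Branch: ELSE, Final state: n=-9, p=0

Evaluating condition: p == n
p = 0, n = 9
Condition is False, so ELSE branch executes
After NEG(n): n=-9, p=0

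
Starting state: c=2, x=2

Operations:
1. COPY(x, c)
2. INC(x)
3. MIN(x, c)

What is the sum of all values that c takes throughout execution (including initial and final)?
8

Values of c at each step:
Initial: c = 2
After step 1: c = 2
After step 2: c = 2
After step 3: c = 2
Sum = 2 + 2 + 2 + 2 = 8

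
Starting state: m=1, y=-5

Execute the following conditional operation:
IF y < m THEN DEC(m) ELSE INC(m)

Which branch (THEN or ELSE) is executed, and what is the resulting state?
Branch: THEN, Final state: m=0, y=-5

Evaluating condition: y < m
y = -5, m = 1
Condition is True, so THEN branch executes
After DEC(m): m=0, y=-5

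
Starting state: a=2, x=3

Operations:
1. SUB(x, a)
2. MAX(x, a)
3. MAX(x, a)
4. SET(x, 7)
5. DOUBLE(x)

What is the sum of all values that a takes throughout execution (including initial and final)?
12

Values of a at each step:
Initial: a = 2
After step 1: a = 2
After step 2: a = 2
After step 3: a = 2
After step 4: a = 2
After step 5: a = 2
Sum = 2 + 2 + 2 + 2 + 2 + 2 = 12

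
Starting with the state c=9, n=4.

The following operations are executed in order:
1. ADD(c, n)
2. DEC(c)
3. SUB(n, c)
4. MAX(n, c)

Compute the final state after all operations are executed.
{c: 12, n: 12}

Step-by-step execution:
Initial: c=9, n=4
After step 1 (ADD(c, n)): c=13, n=4
After step 2 (DEC(c)): c=12, n=4
After step 3 (SUB(n, c)): c=12, n=-8
After step 4 (MAX(n, c)): c=12, n=12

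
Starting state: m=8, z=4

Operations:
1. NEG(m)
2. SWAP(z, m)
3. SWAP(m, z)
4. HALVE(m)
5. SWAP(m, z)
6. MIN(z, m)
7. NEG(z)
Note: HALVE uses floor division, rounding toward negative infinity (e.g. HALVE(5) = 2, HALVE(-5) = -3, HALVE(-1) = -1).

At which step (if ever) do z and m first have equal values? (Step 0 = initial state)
Step 7

z and m first become equal after step 7.

Comparing values at each step:
Initial: z=4, m=8
After step 1: z=4, m=-8
After step 2: z=-8, m=4
After step 3: z=4, m=-8
After step 4: z=4, m=-4
After step 5: z=-4, m=4
After step 6: z=-4, m=4
After step 7: z=4, m=4 ← equal!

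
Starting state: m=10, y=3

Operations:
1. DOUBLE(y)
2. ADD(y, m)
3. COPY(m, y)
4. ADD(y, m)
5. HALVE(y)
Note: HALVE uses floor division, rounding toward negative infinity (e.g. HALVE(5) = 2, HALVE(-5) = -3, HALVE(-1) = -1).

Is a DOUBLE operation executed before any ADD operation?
Yes

First DOUBLE: step 1
First ADD: step 2
Since 1 < 2, DOUBLE comes first.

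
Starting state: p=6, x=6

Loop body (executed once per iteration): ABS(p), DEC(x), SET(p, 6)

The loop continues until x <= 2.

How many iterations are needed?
4

Tracing iterations:
Initial: p=6, x=6
After iteration 1: p=6, x=5
After iteration 2: p=6, x=4
After iteration 3: p=6, x=3
After iteration 4: p=6, x=2
x <= 2 now holds, so the loop exits after 4 iterations.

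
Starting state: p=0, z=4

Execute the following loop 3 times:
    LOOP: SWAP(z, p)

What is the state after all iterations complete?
p=4, z=0

Iteration trace:
Start: p=0, z=4
After iteration 1: p=4, z=0
After iteration 2: p=0, z=4
After iteration 3: p=4, z=0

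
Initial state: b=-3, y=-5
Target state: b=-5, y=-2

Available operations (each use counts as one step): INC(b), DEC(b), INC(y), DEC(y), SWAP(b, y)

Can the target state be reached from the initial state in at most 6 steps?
Yes

Path (2 steps): INC(b) → SWAP(b, y)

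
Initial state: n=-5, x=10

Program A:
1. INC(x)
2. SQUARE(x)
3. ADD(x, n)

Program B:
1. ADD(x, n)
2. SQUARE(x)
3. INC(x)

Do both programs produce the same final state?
No

Program A final state: n=-5, x=116
Program B final state: n=-5, x=26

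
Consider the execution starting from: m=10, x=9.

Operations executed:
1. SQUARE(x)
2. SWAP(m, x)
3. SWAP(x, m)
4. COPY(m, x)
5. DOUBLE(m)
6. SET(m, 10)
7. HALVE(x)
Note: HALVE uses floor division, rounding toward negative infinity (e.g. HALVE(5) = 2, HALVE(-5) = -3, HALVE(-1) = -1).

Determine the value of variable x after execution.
x = 40

Tracing execution:
Step 1: SQUARE(x) → x = 81
Step 2: SWAP(m, x) → x = 10
Step 3: SWAP(x, m) → x = 81
Step 4: COPY(m, x) → x = 81
Step 5: DOUBLE(m) → x = 81
Step 6: SET(m, 10) → x = 81
Step 7: HALVE(x) → x = 40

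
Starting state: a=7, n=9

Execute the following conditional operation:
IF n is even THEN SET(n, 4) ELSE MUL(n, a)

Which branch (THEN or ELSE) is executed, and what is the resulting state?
Branch: ELSE, Final state: a=7, n=63

Evaluating condition: n is even
Condition is False, so ELSE branch executes
After MUL(n, a): a=7, n=63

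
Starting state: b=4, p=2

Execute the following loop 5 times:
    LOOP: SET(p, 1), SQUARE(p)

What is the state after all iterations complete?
b=4, p=1

Iteration trace:
Start: b=4, p=2
After iteration 1: b=4, p=1
After iteration 2: b=4, p=1
After iteration 3: b=4, p=1
After iteration 4: b=4, p=1
After iteration 5: b=4, p=1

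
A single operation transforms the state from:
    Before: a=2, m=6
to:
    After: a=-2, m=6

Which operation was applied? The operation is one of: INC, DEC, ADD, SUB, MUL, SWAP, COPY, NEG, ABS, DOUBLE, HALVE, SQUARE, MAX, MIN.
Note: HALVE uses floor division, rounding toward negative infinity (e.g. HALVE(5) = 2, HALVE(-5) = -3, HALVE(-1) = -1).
NEG(a)

Analyzing the change:
Before: a=2, m=6
After: a=-2, m=6
Variable a changed from 2 to -2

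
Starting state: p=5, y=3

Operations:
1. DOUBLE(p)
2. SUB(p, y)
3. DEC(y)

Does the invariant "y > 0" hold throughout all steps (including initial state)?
Yes

The invariant holds at every step.

State at each step:
Initial: p=5, y=3
After step 1: p=10, y=3
After step 2: p=7, y=3
After step 3: p=7, y=2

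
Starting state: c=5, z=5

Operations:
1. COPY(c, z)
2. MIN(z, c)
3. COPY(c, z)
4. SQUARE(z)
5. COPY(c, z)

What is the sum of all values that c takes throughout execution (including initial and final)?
50

Values of c at each step:
Initial: c = 5
After step 1: c = 5
After step 2: c = 5
After step 3: c = 5
After step 4: c = 5
After step 5: c = 25
Sum = 5 + 5 + 5 + 5 + 5 + 25 = 50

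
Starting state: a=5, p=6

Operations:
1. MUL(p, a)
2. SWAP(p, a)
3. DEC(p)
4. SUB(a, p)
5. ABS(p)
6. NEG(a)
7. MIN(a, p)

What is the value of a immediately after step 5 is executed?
a = 26

Tracing a through execution:
Initial: a = 5
After step 1 (MUL(p, a)): a = 5
After step 2 (SWAP(p, a)): a = 30
After step 3 (DEC(p)): a = 30
After step 4 (SUB(a, p)): a = 26
After step 5 (ABS(p)): a = 26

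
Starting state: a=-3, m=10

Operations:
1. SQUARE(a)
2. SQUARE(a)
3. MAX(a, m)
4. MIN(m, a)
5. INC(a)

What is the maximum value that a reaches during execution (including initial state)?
82

Values of a at each step:
Initial: a = -3
After step 1: a = 9
After step 2: a = 81
After step 3: a = 81
After step 4: a = 81
After step 5: a = 82 ← maximum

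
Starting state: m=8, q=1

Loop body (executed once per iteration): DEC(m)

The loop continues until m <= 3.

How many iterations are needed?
5

Tracing iterations:
Initial: m=8, q=1
After iteration 1: m=7, q=1
After iteration 2: m=6, q=1
After iteration 3: m=5, q=1
After iteration 4: m=4, q=1
After iteration 5: m=3, q=1
m <= 3 now holds, so the loop exits after 5 iterations.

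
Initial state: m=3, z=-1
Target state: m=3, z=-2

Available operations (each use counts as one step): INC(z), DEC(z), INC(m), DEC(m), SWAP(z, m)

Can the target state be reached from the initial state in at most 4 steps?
Yes

Path (1 step): DEC(z)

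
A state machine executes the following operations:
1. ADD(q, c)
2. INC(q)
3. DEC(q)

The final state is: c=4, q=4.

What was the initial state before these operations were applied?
c=4, q=0

Working backwards:
Final state: c=4, q=4
Before step 3 (DEC(q)): c=4, q=5
Before step 2 (INC(q)): c=4, q=4
Before step 1 (ADD(q, c)): c=4, q=0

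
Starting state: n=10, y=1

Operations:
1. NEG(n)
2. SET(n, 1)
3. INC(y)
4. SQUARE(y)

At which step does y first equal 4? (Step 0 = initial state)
Step 4

Tracing y:
Initial: y = 1
After step 1: y = 1
After step 2: y = 1
After step 3: y = 2
After step 4: y = 4 ← first occurrence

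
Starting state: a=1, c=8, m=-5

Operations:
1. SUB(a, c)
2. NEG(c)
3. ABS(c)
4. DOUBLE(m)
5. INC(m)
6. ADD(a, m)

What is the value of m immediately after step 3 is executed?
m = -5

Tracing m through execution:
Initial: m = -5
After step 1 (SUB(a, c)): m = -5
After step 2 (NEG(c)): m = -5
After step 3 (ABS(c)): m = -5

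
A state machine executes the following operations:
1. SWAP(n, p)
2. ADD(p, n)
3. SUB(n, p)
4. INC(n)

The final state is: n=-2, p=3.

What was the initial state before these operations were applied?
n=3, p=0

Working backwards:
Final state: n=-2, p=3
Before step 4 (INC(n)): n=-3, p=3
Before step 3 (SUB(n, p)): n=0, p=3
Before step 2 (ADD(p, n)): n=0, p=3
Before step 1 (SWAP(n, p)): n=3, p=0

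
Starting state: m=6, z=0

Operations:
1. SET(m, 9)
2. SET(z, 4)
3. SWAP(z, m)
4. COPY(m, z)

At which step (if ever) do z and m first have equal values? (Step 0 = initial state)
Step 4

z and m first become equal after step 4.

Comparing values at each step:
Initial: z=0, m=6
After step 1: z=0, m=9
After step 2: z=4, m=9
After step 3: z=9, m=4
After step 4: z=9, m=9 ← equal!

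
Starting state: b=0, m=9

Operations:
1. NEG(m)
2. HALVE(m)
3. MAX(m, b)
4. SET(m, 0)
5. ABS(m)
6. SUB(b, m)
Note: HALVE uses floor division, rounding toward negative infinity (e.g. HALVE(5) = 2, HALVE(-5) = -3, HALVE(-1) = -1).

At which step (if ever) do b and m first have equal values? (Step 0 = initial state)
Step 3

b and m first become equal after step 3.

Comparing values at each step:
Initial: b=0, m=9
After step 1: b=0, m=-9
After step 2: b=0, m=-5
After step 3: b=0, m=0 ← equal!
After step 4: b=0, m=0 ← equal!
After step 5: b=0, m=0 ← equal!
After step 6: b=0, m=0 ← equal!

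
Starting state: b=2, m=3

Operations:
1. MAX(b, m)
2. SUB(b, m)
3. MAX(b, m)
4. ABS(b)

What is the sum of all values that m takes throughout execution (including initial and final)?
15

Values of m at each step:
Initial: m = 3
After step 1: m = 3
After step 2: m = 3
After step 3: m = 3
After step 4: m = 3
Sum = 3 + 3 + 3 + 3 + 3 = 15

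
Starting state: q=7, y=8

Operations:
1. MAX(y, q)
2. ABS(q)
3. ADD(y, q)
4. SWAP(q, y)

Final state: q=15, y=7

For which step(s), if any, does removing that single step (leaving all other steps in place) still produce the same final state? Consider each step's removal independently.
Step(s) 1, 2

Testing removal of each single step:
Without step 1: final = q=15, y=7 (same)
Without step 2: final = q=15, y=7 (same)
Without step 3: final = q=8, y=7 (different)
Without step 4: final = q=7, y=15 (different)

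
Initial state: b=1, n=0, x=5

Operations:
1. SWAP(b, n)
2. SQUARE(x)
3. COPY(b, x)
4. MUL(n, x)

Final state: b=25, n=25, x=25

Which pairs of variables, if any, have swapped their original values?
None

Comparing initial and final values:
x: 5 → 25
n: 0 → 25
b: 1 → 25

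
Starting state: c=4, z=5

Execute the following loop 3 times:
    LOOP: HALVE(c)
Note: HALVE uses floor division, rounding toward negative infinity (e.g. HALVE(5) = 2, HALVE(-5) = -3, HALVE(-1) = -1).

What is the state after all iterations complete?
c=0, z=5

Iteration trace:
Start: c=4, z=5
After iteration 1: c=2, z=5
After iteration 2: c=1, z=5
After iteration 3: c=0, z=5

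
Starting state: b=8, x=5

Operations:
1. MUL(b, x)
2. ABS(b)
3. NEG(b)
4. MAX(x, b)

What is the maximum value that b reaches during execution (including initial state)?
40

Values of b at each step:
Initial: b = 8
After step 1: b = 40 ← maximum
After step 2: b = 40
After step 3: b = -40
After step 4: b = -40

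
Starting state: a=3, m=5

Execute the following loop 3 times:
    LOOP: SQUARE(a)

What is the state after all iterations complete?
a=6561, m=5

Iteration trace:
Start: a=3, m=5
After iteration 1: a=9, m=5
After iteration 2: a=81, m=5
After iteration 3: a=6561, m=5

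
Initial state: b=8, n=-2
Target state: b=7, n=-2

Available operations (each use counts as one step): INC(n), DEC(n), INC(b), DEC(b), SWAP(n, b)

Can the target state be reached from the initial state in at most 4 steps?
Yes

Path (1 step): DEC(b)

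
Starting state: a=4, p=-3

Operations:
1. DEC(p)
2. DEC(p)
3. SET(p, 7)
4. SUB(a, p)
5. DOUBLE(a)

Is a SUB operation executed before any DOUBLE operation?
Yes

First SUB: step 4
First DOUBLE: step 5
Since 4 < 5, SUB comes first.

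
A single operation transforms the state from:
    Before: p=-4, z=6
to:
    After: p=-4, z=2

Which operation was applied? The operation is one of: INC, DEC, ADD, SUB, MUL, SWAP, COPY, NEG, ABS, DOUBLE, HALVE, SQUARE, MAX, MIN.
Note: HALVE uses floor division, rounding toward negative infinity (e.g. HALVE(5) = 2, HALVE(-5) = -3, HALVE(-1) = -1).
ADD(z, p)

Analyzing the change:
Before: p=-4, z=6
After: p=-4, z=2
Variable z changed from 6 to 2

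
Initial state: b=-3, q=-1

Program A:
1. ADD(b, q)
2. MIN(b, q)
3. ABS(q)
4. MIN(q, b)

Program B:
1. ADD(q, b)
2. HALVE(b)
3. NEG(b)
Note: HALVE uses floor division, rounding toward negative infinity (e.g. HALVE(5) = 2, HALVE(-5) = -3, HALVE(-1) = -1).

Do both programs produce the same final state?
No

Program A final state: b=-4, q=-4
Program B final state: b=2, q=-4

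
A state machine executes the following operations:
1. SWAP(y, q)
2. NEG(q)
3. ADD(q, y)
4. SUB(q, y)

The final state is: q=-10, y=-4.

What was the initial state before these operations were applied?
q=-4, y=10

Working backwards:
Final state: q=-10, y=-4
Before step 4 (SUB(q, y)): q=-14, y=-4
Before step 3 (ADD(q, y)): q=-10, y=-4
Before step 2 (NEG(q)): q=10, y=-4
Before step 1 (SWAP(y, q)): q=-4, y=10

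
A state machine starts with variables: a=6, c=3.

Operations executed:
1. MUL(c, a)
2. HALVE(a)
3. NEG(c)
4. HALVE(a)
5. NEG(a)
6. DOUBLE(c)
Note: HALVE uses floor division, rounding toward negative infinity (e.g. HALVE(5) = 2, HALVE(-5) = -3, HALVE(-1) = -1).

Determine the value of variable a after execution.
a = -1

Tracing execution:
Step 1: MUL(c, a) → a = 6
Step 2: HALVE(a) → a = 3
Step 3: NEG(c) → a = 3
Step 4: HALVE(a) → a = 1
Step 5: NEG(a) → a = -1
Step 6: DOUBLE(c) → a = -1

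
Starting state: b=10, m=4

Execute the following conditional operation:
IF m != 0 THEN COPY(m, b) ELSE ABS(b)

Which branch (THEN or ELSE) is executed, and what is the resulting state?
Branch: THEN, Final state: b=10, m=10

Evaluating condition: m != 0
m = 4
Condition is True, so THEN branch executes
After COPY(m, b): b=10, m=10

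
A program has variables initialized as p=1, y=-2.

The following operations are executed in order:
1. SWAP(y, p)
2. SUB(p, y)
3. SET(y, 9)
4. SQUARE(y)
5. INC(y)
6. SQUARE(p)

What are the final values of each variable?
{p: 9, y: 82}

Step-by-step execution:
Initial: p=1, y=-2
After step 1 (SWAP(y, p)): p=-2, y=1
After step 2 (SUB(p, y)): p=-3, y=1
After step 3 (SET(y, 9)): p=-3, y=9
After step 4 (SQUARE(y)): p=-3, y=81
After step 5 (INC(y)): p=-3, y=82
After step 6 (SQUARE(p)): p=9, y=82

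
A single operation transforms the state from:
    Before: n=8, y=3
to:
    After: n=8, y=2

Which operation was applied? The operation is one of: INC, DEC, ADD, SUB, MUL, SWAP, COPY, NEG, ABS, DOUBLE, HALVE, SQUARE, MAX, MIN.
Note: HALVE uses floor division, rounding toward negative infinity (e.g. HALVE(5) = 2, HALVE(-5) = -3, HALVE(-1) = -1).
DEC(y)

Analyzing the change:
Before: n=8, y=3
After: n=8, y=2
Variable y changed from 3 to 2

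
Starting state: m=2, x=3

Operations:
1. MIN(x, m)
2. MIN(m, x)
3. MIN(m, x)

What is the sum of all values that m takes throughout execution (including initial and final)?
8

Values of m at each step:
Initial: m = 2
After step 1: m = 2
After step 2: m = 2
After step 3: m = 2
Sum = 2 + 2 + 2 + 2 = 8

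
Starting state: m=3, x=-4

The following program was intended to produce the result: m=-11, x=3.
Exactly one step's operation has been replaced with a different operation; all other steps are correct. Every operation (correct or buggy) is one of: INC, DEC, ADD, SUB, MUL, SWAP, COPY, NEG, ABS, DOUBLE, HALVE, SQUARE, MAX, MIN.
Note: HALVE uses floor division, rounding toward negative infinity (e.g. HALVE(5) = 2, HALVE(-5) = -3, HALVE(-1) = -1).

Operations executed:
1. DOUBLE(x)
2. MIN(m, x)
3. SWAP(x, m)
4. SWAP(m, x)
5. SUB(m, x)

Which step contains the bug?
Step 2

Trace with buggy code:
Initial: m=3, x=-4
After step 1: m=3, x=-8
After step 2: m=-8, x=-8
After step 3: m=-8, x=-8
After step 4: m=-8, x=-8
After step 5: m=0, x=-8
Actual final m=0, x=-8 ≠ expected m=-11, x=3.
Step 2 is the only position where a single-operation replacement can produce the expected result.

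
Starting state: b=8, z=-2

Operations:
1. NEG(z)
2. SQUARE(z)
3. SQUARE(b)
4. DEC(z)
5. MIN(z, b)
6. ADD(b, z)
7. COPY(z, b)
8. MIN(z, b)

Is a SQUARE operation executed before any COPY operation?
Yes

First SQUARE: step 2
First COPY: step 7
Since 2 < 7, SQUARE comes first.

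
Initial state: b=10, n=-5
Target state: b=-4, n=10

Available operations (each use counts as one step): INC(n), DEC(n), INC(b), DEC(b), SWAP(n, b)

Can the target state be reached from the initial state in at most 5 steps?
Yes

Path (2 steps): INC(n) → SWAP(n, b)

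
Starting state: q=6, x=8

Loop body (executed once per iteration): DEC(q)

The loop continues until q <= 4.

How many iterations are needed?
2

Tracing iterations:
Initial: q=6, x=8
After iteration 1: q=5, x=8
After iteration 2: q=4, x=8
q <= 4 now holds, so the loop exits after 2 iterations.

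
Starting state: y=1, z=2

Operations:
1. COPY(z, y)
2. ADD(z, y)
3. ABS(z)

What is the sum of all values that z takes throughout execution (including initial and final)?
7

Values of z at each step:
Initial: z = 2
After step 1: z = 1
After step 2: z = 2
After step 3: z = 2
Sum = 2 + 1 + 2 + 2 = 7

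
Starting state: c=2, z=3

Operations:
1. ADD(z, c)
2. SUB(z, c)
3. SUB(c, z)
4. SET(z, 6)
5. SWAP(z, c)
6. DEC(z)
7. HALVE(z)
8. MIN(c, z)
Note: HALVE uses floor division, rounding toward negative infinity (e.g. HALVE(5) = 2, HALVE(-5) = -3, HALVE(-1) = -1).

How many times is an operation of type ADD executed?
1

Counting ADD operations:
Step 1: ADD(z, c) ← ADD
Total: 1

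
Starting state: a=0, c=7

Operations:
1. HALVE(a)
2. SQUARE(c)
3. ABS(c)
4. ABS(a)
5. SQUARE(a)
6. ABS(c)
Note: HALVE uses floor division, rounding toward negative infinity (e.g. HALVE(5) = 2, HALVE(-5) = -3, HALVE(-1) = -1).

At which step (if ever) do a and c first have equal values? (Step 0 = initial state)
Never

a and c never become equal during execution.

Comparing values at each step:
Initial: a=0, c=7
After step 1: a=0, c=7
After step 2: a=0, c=49
After step 3: a=0, c=49
After step 4: a=0, c=49
After step 5: a=0, c=49
After step 6: a=0, c=49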